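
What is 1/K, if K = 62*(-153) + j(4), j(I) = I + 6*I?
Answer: -1/9458 ≈ -0.00010573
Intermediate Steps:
j(I) = 7*I
K = -9458 (K = 62*(-153) + 7*4 = -9486 + 28 = -9458)
1/K = 1/(-9458) = -1/9458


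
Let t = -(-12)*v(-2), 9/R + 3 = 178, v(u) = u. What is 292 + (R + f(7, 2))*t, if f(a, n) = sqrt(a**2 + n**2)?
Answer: 50884/175 - 24*sqrt(53) ≈ 116.04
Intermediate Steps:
R = 9/175 (R = 9/(-3 + 178) = 9/175 ≈ 0.051429)
t = -24 (t = -(-12)*(-2) = -4*6 = -24)
292 + (R + f(7, 2))*t = 292 + (9/175 + sqrt(7**2 + 2**2))*(-24) = 292 + (9/175 + sqrt(49 + 4))*(-24) = 292 + (9/175 + sqrt(53))*(-24) = 292 + (-216/175 - 24*sqrt(53)) = 50884/175 - 24*sqrt(53)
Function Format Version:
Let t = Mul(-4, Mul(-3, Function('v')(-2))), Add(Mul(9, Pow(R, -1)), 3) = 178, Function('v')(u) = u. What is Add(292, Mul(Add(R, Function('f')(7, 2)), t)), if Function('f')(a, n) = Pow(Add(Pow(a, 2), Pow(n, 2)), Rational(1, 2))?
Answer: Add(Rational(50884, 175), Mul(-24, Pow(53, Rational(1, 2)))) ≈ 116.04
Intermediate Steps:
R = Rational(9, 175) (R = Mul(9, Pow(Add(-3, 178), -1)) = Mul(9, Pow(175, -1)) = Mul(9, Rational(1, 175)) = Rational(9, 175) ≈ 0.051429)
t = -24 (t = Mul(-4, Mul(-3, -2)) = Mul(-4, 6) = -24)
Add(292, Mul(Add(R, Function('f')(7, 2)), t)) = Add(292, Mul(Add(Rational(9, 175), Pow(Add(Pow(7, 2), Pow(2, 2)), Rational(1, 2))), -24)) = Add(292, Mul(Add(Rational(9, 175), Pow(Add(49, 4), Rational(1, 2))), -24)) = Add(292, Mul(Add(Rational(9, 175), Pow(53, Rational(1, 2))), -24)) = Add(292, Add(Rational(-216, 175), Mul(-24, Pow(53, Rational(1, 2))))) = Add(Rational(50884, 175), Mul(-24, Pow(53, Rational(1, 2))))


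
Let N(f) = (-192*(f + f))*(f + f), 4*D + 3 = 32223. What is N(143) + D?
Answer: -15696777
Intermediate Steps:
D = 8055 (D = -3/4 + (1/4)*32223 = -3/4 + 32223/4 = 8055)
N(f) = -768*f**2 (N(f) = (-384*f)*(2*f) = -768*f**2)
N(143) + D = -768*143**2 + 8055 = -768*20449 + 8055 = -15704832 + 8055 = -15696777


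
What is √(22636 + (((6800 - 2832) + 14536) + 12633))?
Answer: √53773 ≈ 231.89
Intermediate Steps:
√(22636 + (((6800 - 2832) + 14536) + 12633)) = √(22636 + ((3968 + 14536) + 12633)) = √(22636 + (18504 + 12633)) = √(22636 + 31137) = √53773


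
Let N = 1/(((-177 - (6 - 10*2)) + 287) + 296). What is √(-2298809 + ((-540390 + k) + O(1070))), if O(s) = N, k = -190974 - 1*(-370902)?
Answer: I*√117273850995/210 ≈ 1630.7*I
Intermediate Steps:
k = 179928 (k = -190974 + 370902 = 179928)
N = 1/420 (N = 1/(((-177 - (6 - 20)) + 287) + 296) = 1/(((-177 - 1*(-14)) + 287) + 296) = 1/(((-177 + 14) + 287) + 296) = 1/((-163 + 287) + 296) = 1/(124 + 296) = 1/420 ≈ 0.0023810)
O(s) = 1/420
√(-2298809 + ((-540390 + k) + O(1070))) = √(-2298809 + ((-540390 + 179928) + 1/420)) = √(-2298809 + (-360462 + 1/420)) = √(-2298809 - 151394039/420) = √(-1116893819/420) = I*√117273850995/210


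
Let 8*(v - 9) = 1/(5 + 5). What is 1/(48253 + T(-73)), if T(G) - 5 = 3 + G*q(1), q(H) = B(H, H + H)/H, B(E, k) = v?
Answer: 80/3808247 ≈ 2.1007e-5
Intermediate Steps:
v = 721/80 (v = 9 + 1/(8*(5 + 5)) = 9 + (⅛)/10 = 9 + (⅛)*(⅒) = 9 + 1/80 = 721/80 ≈ 9.0125)
B(E, k) = 721/80
q(H) = 721/(80*H)
T(G) = 8 + 721*G/80 (T(G) = 5 + (3 + G*((721/80)/1)) = 5 + (3 + G*((721/80)*1)) = 5 + (3 + G*(721/80)) = 5 + (3 + 721*G/80) = 8 + 721*G/80)
1/(48253 + T(-73)) = 1/(48253 + (8 + (721/80)*(-73))) = 1/(48253 + (8 - 52633/80)) = 1/(48253 - 51993/80) = 1/(3808247/80) = 80/3808247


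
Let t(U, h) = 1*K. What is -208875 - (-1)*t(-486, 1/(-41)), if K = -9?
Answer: -208884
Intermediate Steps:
t(U, h) = -9 (t(U, h) = 1*(-9) = -9)
-208875 - (-1)*t(-486, 1/(-41)) = -208875 - (-1)*(-9) = -208875 - 1*9 = -208875 - 9 = -208884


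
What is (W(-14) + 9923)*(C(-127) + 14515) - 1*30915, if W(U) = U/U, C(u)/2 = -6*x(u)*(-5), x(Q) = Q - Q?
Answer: 144015945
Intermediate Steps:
x(Q) = 0
C(u) = 0 (C(u) = 2*(-0*(-5)) = 2*(-6*0) = 2*0 = 0)
W(U) = 1
(W(-14) + 9923)*(C(-127) + 14515) - 1*30915 = (1 + 9923)*(0 + 14515) - 1*30915 = 9924*14515 - 30915 = 144046860 - 30915 = 144015945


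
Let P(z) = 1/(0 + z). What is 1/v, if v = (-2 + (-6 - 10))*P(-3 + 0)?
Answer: 1/6 ≈ 0.16667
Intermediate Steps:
P(z) = 1/z
v = 6 (v = (-2 + (-6 - 10))/(-3 + 0) = (-2 - 16)/(-3) = -18*(-1/3) = 6)
1/v = 1/6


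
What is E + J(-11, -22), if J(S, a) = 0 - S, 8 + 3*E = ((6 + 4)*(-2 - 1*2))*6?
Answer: -215/3 ≈ -71.667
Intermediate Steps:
E = -248/3 (E = -8/3 + (((6 + 4)*(-2 - 1*2))*6)/3 = -8/3 + ((10*(-2 - 2))*6)/3 = -8/3 + ((10*(-4))*6)/3 = -8/3 + (-40*6)/3 = -8/3 + (⅓)*(-240) = -8/3 - 80 = -248/3 ≈ -82.667)
J(S, a) = -S
E + J(-11, -22) = -248/3 - 1*(-11) = -248/3 + 11 = -215/3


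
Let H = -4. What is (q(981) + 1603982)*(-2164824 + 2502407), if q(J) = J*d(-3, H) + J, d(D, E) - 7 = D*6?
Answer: 538165366276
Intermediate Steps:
d(D, E) = 7 + 6*D (d(D, E) = 7 + D*6 = 7 + 6*D)
q(J) = -10*J (q(J) = J*(7 + 6*(-3)) + J = J*(7 - 18) + J = J*(-11) + J = -11*J + J = -10*J)
(q(981) + 1603982)*(-2164824 + 2502407) = (-10*981 + 1603982)*(-2164824 + 2502407) = (-9810 + 1603982)*337583 = 1594172*337583 = 538165366276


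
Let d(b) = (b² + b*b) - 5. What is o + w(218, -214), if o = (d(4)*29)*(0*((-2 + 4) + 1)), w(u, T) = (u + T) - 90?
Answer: -86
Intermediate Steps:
w(u, T) = -90 + T + u (w(u, T) = (T + u) - 90 = -90 + T + u)
d(b) = -5 + 2*b² (d(b) = (b² + b²) - 5 = 2*b² - 5 = -5 + 2*b²)
o = 0 (o = ((-5 + 2*4²)*29)*(0*((-2 + 4) + 1)) = ((-5 + 2*16)*29)*(0*(2 + 1)) = ((-5 + 32)*29)*(0*3) = (27*29)*0 = 783*0 = 0)
o + w(218, -214) = 0 + (-90 - 214 + 218) = 0 - 86 = -86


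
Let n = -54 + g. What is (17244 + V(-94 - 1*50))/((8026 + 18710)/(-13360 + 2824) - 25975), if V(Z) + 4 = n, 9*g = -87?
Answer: -22621231/34212417 ≈ -0.66120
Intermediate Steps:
g = -29/3 (g = (⅑)*(-87) = -29/3 ≈ -9.6667)
n = -191/3 (n = -54 - 29/3 = -191/3 ≈ -63.667)
V(Z) = -203/3 (V(Z) = -4 - 191/3 = -203/3)
(17244 + V(-94 - 1*50))/((8026 + 18710)/(-13360 + 2824) - 25975) = (17244 - 203/3)/((8026 + 18710)/(-13360 + 2824) - 25975) = 51529/(3*(26736/(-10536) - 25975)) = 51529/(3*(26736*(-1/10536) - 25975)) = 51529/(3*(-1114/439 - 25975)) = 51529/(3*(-11404139/439)) = (51529/3)*(-439/11404139) = -22621231/34212417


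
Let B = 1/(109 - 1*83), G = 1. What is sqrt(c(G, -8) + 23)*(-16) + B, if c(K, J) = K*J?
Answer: 1/26 - 16*sqrt(15) ≈ -61.929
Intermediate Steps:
B = 1/26 (B = 1/(109 - 83) = 1/26 ≈ 0.038462)
c(K, J) = J*K
sqrt(c(G, -8) + 23)*(-16) + B = sqrt(-8*1 + 23)*(-16) + 1/26 = sqrt(-8 + 23)*(-16) + 1/26 = sqrt(15)*(-16) + 1/26 = -16*sqrt(15) + 1/26 = 1/26 - 16*sqrt(15)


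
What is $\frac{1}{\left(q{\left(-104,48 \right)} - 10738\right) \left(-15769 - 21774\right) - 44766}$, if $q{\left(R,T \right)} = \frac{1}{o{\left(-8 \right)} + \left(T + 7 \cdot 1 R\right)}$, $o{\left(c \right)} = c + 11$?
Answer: $\frac{677}{272893299879} \approx 2.4808 \cdot 10^{-9}$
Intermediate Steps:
$o{\left(c \right)} = 11 + c$
$q{\left(R,T \right)} = \frac{1}{3 + T + 7 R}$ ($q{\left(R,T \right)} = \frac{1}{\left(11 - 8\right) + \left(T + 7 \cdot 1 R\right)} = \frac{1}{3 + \left(T + 7 R\right)} = \frac{1}{3 + T + 7 R}$)
$\frac{1}{\left(q{\left(-104,48 \right)} - 10738\right) \left(-15769 - 21774\right) - 44766} = \frac{1}{\left(\frac{1}{3 + 48 + 7 \left(-104\right)} - 10738\right) \left(-15769 - 21774\right) - 44766} = \frac{1}{\left(\frac{1}{3 + 48 - 728} - 10738\right) \left(-37543\right) - 44766} = \frac{1}{\left(\frac{1}{-677} - 10738\right) \left(-37543\right) - 44766} = \frac{1}{\left(- \frac{1}{677} - 10738\right) \left(-37543\right) - 44766} = \frac{1}{\left(- \frac{7269627}{677}\right) \left(-37543\right) - 44766} = \frac{1}{\frac{272923606461}{677} - 44766} = \frac{1}{\frac{272893299879}{677}} = \frac{677}{272893299879}$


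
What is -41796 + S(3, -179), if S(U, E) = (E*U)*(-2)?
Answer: -40722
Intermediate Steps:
S(U, E) = -2*E*U
-41796 + S(3, -179) = -41796 - 2*(-179)*3 = -41796 + 1074 = -40722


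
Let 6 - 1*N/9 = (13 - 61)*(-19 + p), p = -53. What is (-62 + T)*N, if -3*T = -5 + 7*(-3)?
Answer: 1656000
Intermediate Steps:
N = -31050 (N = 54 - 9*(13 - 61)*(-19 - 53) = 54 - (-432)*(-72) = 54 - 9*3456 = 54 - 31104 = -31050)
T = 26/3 (T = -(-5 + 7*(-3))/3 = -(-5 - 21)/3 = -⅓*(-26) = 26/3 ≈ 8.6667)
(-62 + T)*N = (-62 + 26/3)*(-31050) = -160/3*(-31050) = 1656000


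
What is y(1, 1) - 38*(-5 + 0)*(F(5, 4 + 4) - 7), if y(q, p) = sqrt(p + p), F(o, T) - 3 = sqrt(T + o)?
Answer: -760 + sqrt(2) + 190*sqrt(13) ≈ -73.531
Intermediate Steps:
F(o, T) = 3 + sqrt(T + o)
y(q, p) = sqrt(2)*sqrt(p) (y(q, p) = sqrt(2*p) = sqrt(2)*sqrt(p))
y(1, 1) - 38*(-5 + 0)*(F(5, 4 + 4) - 7) = sqrt(2)*sqrt(1) - 38*(-5 + 0)*((3 + sqrt((4 + 4) + 5)) - 7) = sqrt(2)*1 - (-190)*((3 + sqrt(8 + 5)) - 7) = sqrt(2) - (-190)*((3 + sqrt(13)) - 7) = sqrt(2) - (-190)*(-4 + sqrt(13)) = sqrt(2) - 38*(20 - 5*sqrt(13)) = sqrt(2) + (-760 + 190*sqrt(13)) = -760 + sqrt(2) + 190*sqrt(13)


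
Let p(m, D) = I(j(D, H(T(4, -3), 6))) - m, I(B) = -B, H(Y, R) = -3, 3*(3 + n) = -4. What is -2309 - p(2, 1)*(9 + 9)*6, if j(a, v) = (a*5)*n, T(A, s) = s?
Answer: -4433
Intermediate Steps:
n = -13/3 (n = -3 + (1/3)*(-4) = -3 - 4/3 = -13/3 ≈ -4.3333)
j(a, v) = -65*a/3 (j(a, v) = (a*5)*(-13/3) = (5*a)*(-13/3) = -65*a/3)
p(m, D) = -m + 65*D/3 (p(m, D) = -(-65)*D/3 - m = 65*D/3 - m = -m + 65*D/3)
-2309 - p(2, 1)*(9 + 9)*6 = -2309 - (-1*2 + (65/3)*1)*(9 + 9)*6 = -2309 - (-2 + 65/3)*18*6 = -2309 - (59/3)*18*6 = -2309 - 354*6 = -2309 - 1*2124 = -2309 - 2124 = -4433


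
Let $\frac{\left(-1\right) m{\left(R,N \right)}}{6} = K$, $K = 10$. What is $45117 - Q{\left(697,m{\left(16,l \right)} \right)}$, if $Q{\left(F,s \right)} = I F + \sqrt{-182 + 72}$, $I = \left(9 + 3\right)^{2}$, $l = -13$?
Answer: $-55251 - i \sqrt{110} \approx -55251.0 - 10.488 i$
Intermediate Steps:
$m{\left(R,N \right)} = -60$ ($m{\left(R,N \right)} = \left(-6\right) 10 = -60$)
$I = 144$ ($I = 12^{2} = 144$)
$Q{\left(F,s \right)} = 144 F + i \sqrt{110}$ ($Q{\left(F,s \right)} = 144 F + \sqrt{-182 + 72} = 144 F + \sqrt{-110} = 144 F + i \sqrt{110}$)
$45117 - Q{\left(697,m{\left(16,l \right)} \right)} = 45117 - \left(144 \cdot 697 + i \sqrt{110}\right) = 45117 - \left(100368 + i \sqrt{110}\right) = -55251 - i \sqrt{110}$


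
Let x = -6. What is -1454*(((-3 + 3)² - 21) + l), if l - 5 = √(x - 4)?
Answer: 23264 - 1454*I*√10 ≈ 23264.0 - 4598.0*I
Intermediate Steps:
l = 5 + I*√10 (l = 5 + √(-6 - 4) = 5 + √(-10) = 5 + I*√10 ≈ 5.0 + 3.1623*I)
-1454*(((-3 + 3)² - 21) + l) = -1454*(((-3 + 3)² - 21) + (5 + I*√10)) = -1454*((0² - 21) + (5 + I*√10)) = -1454*((0 - 21) + (5 + I*√10)) = -1454*(-21 + (5 + I*√10)) = -1454*(-16 + I*√10) = 23264 - 1454*I*√10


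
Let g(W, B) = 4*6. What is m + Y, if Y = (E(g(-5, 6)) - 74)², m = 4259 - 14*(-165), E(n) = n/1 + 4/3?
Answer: 80437/9 ≈ 8937.4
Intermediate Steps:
g(W, B) = 24
E(n) = 4/3 + n (E(n) = n*1 + 4*(⅓) = n + 4/3 = 4/3 + n)
m = 6569 (m = 4259 + 2310 = 6569)
Y = 21316/9 (Y = ((4/3 + 24) - 74)² = (76/3 - 74)² = (-146/3)² = 21316/9 ≈ 2368.4)
m + Y = 6569 + 21316/9 = 80437/9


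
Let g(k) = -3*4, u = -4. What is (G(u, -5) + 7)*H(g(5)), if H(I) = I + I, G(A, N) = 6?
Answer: -312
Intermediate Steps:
g(k) = -12
H(I) = 2*I
(G(u, -5) + 7)*H(g(5)) = (6 + 7)*(2*(-12)) = 13*(-24) = -312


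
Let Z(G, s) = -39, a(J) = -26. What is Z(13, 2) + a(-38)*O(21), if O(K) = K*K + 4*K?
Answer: -13689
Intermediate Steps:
O(K) = K**2 + 4*K
Z(13, 2) + a(-38)*O(21) = -39 - 546*(4 + 21) = -39 - 546*25 = -39 - 26*525 = -39 - 13650 = -13689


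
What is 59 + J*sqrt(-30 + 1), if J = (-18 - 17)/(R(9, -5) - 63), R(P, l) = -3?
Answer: 59 + 35*I*sqrt(29)/66 ≈ 59.0 + 2.8558*I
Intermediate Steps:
J = 35/66 (J = (-18 - 17)/(-3 - 63) = -35/(-66) = -35*(-1/66) = 35/66 ≈ 0.53030)
59 + J*sqrt(-30 + 1) = 59 + 35*sqrt(-30 + 1)/66 = 59 + 35*sqrt(-29)/66 = 59 + 35*(I*sqrt(29))/66 = 59 + 35*I*sqrt(29)/66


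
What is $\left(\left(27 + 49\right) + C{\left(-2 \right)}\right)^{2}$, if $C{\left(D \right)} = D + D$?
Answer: $5184$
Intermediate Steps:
$C{\left(D \right)} = 2 D$
$\left(\left(27 + 49\right) + C{\left(-2 \right)}\right)^{2} = \left(\left(27 + 49\right) + 2 \left(-2\right)\right)^{2} = \left(76 - 4\right)^{2} = 72^{2} = 5184$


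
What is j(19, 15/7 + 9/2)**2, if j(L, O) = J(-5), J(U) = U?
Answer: 25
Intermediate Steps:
j(L, O) = -5
j(19, 15/7 + 9/2)**2 = (-5)**2 = 25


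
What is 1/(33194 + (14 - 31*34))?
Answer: 1/32154 ≈ 3.1100e-5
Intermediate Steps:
1/(33194 + (14 - 31*34)) = 1/(33194 + (14 - 1054)) = 1/(33194 - 1040) = 1/32154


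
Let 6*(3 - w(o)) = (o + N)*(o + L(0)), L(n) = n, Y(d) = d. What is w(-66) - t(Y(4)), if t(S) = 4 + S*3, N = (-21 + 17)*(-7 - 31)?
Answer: 933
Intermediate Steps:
N = 152 (N = -4*(-38) = 152)
t(S) = 4 + 3*S
w(o) = 3 - o*(152 + o)/6 (w(o) = 3 - (o + 152)*(o + 0)/6 = 3 - (152 + o)*o/6 = 3 - o*(152 + o)/6)
w(-66) - t(Y(4)) = (3 - 76/3*(-66) - ⅙*(-66)²) - (4 + 3*4) = (3 + 1672 - ⅙*4356) - (4 + 12) = (3 + 1672 - 726) - 1*16 = 949 - 16 = 933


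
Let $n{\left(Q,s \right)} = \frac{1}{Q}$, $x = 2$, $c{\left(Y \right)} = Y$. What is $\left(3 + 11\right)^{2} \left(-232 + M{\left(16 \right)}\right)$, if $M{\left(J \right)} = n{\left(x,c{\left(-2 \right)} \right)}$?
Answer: $-45374$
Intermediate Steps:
$M{\left(J \right)} = \frac{1}{2}$
$\left(3 + 11\right)^{2} \left(-232 + M{\left(16 \right)}\right) = \left(3 + 11\right)^{2} \left(-232 + \frac{1}{2}\right) = 14^{2} \left(- \frac{463}{2}\right) = 196 \left(- \frac{463}{2}\right) = -45374$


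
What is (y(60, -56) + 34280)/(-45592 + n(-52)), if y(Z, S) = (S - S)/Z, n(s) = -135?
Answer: -34280/45727 ≈ -0.74967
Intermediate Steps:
y(Z, S) = 0 (y(Z, S) = 0/Z = 0)
(y(60, -56) + 34280)/(-45592 + n(-52)) = (0 + 34280)/(-45592 - 135) = 34280/(-45727) = 34280*(-1/45727) = -34280/45727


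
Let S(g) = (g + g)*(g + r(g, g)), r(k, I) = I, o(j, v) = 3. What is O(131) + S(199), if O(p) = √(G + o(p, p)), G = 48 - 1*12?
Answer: 158404 + √39 ≈ 1.5841e+5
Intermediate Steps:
G = 36 (G = 48 - 12 = 36)
S(g) = 4*g² (S(g) = (g + g)*(g + g) = (2*g)*(2*g) = 4*g²)
O(p) = √39 (O(p) = √(36 + 3) = √39)
O(131) + S(199) = √39 + 4*199² = √39 + 4*39601 = √39 + 158404 = 158404 + √39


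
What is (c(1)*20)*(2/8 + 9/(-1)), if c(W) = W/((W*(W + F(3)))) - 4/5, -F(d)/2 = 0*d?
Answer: -35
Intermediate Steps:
F(d) = 0 (F(d) = -0*d = -2*0 = 0)
c(W) = -4/5 + 1/W (c(W) = W/((W*(W + 0))) - 4/5 = W/((W*W)) - 4*1/5 = W/(W**2) - 4/5 = W/W**2 - 4/5 = 1/W - 4/5 = -4/5 + 1/W)
(c(1)*20)*(2/8 + 9/(-1)) = ((-4/5 + 1/1)*20)*(2/8 + 9/(-1)) = ((-4/5 + 1)*20)*(2*(1/8) + 9*(-1)) = ((1/5)*20)*(1/4 - 9) = 4*(-35/4) = -35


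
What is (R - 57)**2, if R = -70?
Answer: 16129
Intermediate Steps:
(R - 57)**2 = (-70 - 57)**2 = (-127)**2 = 16129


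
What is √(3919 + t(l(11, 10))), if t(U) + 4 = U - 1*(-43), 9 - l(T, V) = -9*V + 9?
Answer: 4*√253 ≈ 63.624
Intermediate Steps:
l(T, V) = 9*V (l(T, V) = 9 - (-9*V + 9) = 9 - (9 - 9*V) = 9 + (-9 + 9*V) = 9*V)
t(U) = 39 + U (t(U) = -4 + (U - 1*(-43)) = -4 + (U + 43) = -4 + (43 + U) = 39 + U)
√(3919 + t(l(11, 10))) = √(3919 + (39 + 9*10)) = √(3919 + (39 + 90)) = √(3919 + 129) = √4048 = 4*√253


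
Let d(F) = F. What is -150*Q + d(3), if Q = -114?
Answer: 17103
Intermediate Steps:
-150*Q + d(3) = -150*(-114) + 3 = 17100 + 3 = 17103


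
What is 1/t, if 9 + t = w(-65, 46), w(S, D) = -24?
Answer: -1/33 ≈ -0.030303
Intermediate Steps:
t = -33 (t = -9 - 24 = -33)
1/t = 1/(-33) = -1/33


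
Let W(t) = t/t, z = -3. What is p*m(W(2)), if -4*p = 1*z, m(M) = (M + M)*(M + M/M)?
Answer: 3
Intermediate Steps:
W(t) = 1
m(M) = 2*M*(1 + M) (m(M) = (2*M)*(M + 1) = (2*M)*(1 + M) = 2*M*(1 + M))
p = ¾ (p = -(-3)/4 = -¼*(-3) = ¾ ≈ 0.75000)
p*m(W(2)) = 3*(2*1*(1 + 1))/4 = 3*(2*1*2)/4 = (¾)*4 = 3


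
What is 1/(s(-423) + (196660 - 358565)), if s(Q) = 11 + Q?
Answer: -1/162317 ≈ -6.1608e-6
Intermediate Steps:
1/(s(-423) + (196660 - 358565)) = 1/((11 - 423) + (196660 - 358565)) = 1/(-412 - 161905) = 1/(-162317) = -1/162317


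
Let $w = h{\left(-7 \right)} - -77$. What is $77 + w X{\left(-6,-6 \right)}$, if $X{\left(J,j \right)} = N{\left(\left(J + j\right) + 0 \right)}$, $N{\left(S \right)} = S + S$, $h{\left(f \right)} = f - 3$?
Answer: $-1531$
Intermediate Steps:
$h{\left(f \right)} = -3 + f$
$w = 67$ ($w = \left(-3 - 7\right) - -77 = -10 + 77 = 67$)
$N{\left(S \right)} = 2 S$
$X{\left(J,j \right)} = 2 J + 2 j$ ($X{\left(J,j \right)} = 2 \left(\left(J + j\right) + 0\right) = 2 \left(J + j\right) = 2 J + 2 j$)
$77 + w X{\left(-6,-6 \right)} = 77 + 67 \left(2 \left(-6\right) + 2 \left(-6\right)\right) = 77 + 67 \left(-12 - 12\right) = 77 + 67 \left(-24\right) = 77 - 1608 = -1531$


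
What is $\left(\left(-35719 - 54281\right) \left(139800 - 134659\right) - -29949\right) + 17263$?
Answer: $-462642788$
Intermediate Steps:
$\left(\left(-35719 - 54281\right) \left(139800 - 134659\right) - -29949\right) + 17263 = \left(\left(-90000\right) 5141 + 29949\right) + 17263 = \left(-462690000 + 29949\right) + 17263 = -462660051 + 17263 = -462642788$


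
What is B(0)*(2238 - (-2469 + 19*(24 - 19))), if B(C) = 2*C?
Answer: 0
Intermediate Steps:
B(0)*(2238 - (-2469 + 19*(24 - 19))) = (2*0)*(2238 - (-2469 + 19*(24 - 19))) = 0*(2238 - (-2469 + 19*5)) = 0*(2238 - (-2469 + 95)) = 0*(2238 - 1*(-2374)) = 0*(2238 + 2374) = 0*4612 = 0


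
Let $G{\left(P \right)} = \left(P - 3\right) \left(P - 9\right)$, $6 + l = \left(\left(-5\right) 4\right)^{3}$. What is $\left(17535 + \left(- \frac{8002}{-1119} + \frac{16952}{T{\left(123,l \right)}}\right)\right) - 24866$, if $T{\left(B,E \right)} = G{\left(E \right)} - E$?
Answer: $- \frac{175381660660093}{23946652593} \approx -7323.9$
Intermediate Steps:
$l = -8006$ ($l = -6 + \left(\left(-5\right) 4\right)^{3} = -6 + \left(-20\right)^{3} = -6 - 8000 = -8006$)
$G{\left(P \right)} = \left(-9 + P\right) \left(-3 + P\right)$ ($G{\left(P \right)} = \left(-3 + P\right) \left(-9 + P\right) = \left(-9 + P\right) \left(-3 + P\right)$)
$T{\left(B,E \right)} = 27 + E^{2} - 13 E$ ($T{\left(B,E \right)} = \left(27 + E^{2} - 12 E\right) - E = 27 + E^{2} - 13 E$)
$\left(17535 + \left(- \frac{8002}{-1119} + \frac{16952}{T{\left(123,l \right)}}\right)\right) - 24866 = \left(17535 + \left(- \frac{8002}{-1119} + \frac{16952}{27 + \left(-8006\right)^{2} - -104078}\right)\right) - 24866 = \left(17535 + \left(\left(-8002\right) \left(- \frac{1}{1119}\right) + \frac{16952}{27 + 64096036 + 104078}\right)\right) - 24866 = \left(17535 + \left(\frac{8002}{1119} + \frac{16952}{64200141}\right)\right) - 24866 = \left(17535 + \frac{171249499190}{23946652593}\right) - 24866 = \frac{420075802717445}{23946652593} - 24866 = - \frac{175381660660093}{23946652593}$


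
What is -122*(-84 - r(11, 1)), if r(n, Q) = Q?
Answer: 10370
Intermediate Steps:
-122*(-84 - r(11, 1)) = -122*(-84 - 1*1) = -122*(-84 - 1) = -122*(-85) = 10370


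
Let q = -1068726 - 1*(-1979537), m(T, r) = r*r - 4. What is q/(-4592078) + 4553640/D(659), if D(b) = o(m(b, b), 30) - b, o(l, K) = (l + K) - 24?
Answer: 2564465069357/248904403834 ≈ 10.303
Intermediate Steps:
m(T, r) = -4 + r**2 (m(T, r) = r**2 - 4 = -4 + r**2)
q = 910811 (q = -1068726 + 1979537 = 910811)
o(l, K) = -24 + K + l (o(l, K) = (K + l) - 24 = -24 + K + l)
D(b) = 2 + b**2 - b (D(b) = (-24 + 30 + (-4 + b**2)) - b = (2 + b**2) - b = 2 + b**2 - b)
q/(-4592078) + 4553640/D(659) = 910811/(-4592078) + 4553640/(2 + 659**2 - 1*659) = 910811*(-1/4592078) + 4553640/(2 + 434281 - 659) = -910811/4592078 + 4553640/433624 = -910811/4592078 + 4553640*(1/433624) = -910811/4592078 + 569205/54203 = 2564465069357/248904403834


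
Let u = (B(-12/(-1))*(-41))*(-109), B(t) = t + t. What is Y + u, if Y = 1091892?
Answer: 1199148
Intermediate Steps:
B(t) = 2*t
u = 107256 (u = ((2*(-12/(-1)))*(-41))*(-109) = ((2*(-12*(-1)))*(-41))*(-109) = ((2*12)*(-41))*(-109) = (24*(-41))*(-109) = -984*(-109) = 107256)
Y + u = 1091892 + 107256 = 1199148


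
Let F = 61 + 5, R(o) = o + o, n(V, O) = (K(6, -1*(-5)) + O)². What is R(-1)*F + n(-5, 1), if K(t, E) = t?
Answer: -83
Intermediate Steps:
n(V, O) = (6 + O)²
R(o) = 2*o
F = 66
R(-1)*F + n(-5, 1) = (2*(-1))*66 + (6 + 1)² = -2*66 + 7² = -132 + 49 = -83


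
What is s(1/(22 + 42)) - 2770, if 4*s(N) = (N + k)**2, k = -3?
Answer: -45347199/16384 ≈ -2767.8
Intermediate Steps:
s(N) = (-3 + N)**2/4 (s(N) = (N - 3)**2/4 = (-3 + N)**2/4)
s(1/(22 + 42)) - 2770 = (-3 + 1/(22 + 42))**2/4 - 2770 = (-3 + 1/64)**2/4 - 2770 = (-191/64)**2/4 - 2770 = (1/4)*(36481/4096) - 2770 = 36481/16384 - 2770 = -45347199/16384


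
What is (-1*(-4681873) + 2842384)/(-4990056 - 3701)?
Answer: -7524257/4993757 ≈ -1.5067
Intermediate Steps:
(-1*(-4681873) + 2842384)/(-4990056 - 3701) = (4681873 + 2842384)/(-4993757) = 7524257*(-1/4993757) = -7524257/4993757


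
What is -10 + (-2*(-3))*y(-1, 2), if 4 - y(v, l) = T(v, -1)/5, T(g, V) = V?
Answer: 76/5 ≈ 15.200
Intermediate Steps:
y(v, l) = 21/5 (y(v, l) = 4 - (-1)/5 = 4 - 1*(-⅕) = 4 + ⅕ = 21/5)
-10 + (-2*(-3))*y(-1, 2) = -10 - 2*(-3)*(21/5) = -10 + 6*(21/5) = -10 + 126/5 = 76/5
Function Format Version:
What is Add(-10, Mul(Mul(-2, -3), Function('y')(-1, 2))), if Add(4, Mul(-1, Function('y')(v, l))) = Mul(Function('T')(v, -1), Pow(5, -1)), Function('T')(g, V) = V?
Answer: Rational(76, 5) ≈ 15.200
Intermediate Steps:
Function('y')(v, l) = Rational(21, 5) (Function('y')(v, l) = Add(4, Mul(-1, Mul(-1, Pow(5, -1)))) = Add(4, Mul(-1, Mul(-1, Rational(1, 5)))) = Add(4, Mul(-1, Rational(-1, 5))) = Add(4, Rational(1, 5)) = Rational(21, 5))
Add(-10, Mul(Mul(-2, -3), Function('y')(-1, 2))) = Add(-10, Mul(Mul(-2, -3), Rational(21, 5))) = Add(-10, Mul(6, Rational(21, 5))) = Add(-10, Rational(126, 5)) = Rational(76, 5)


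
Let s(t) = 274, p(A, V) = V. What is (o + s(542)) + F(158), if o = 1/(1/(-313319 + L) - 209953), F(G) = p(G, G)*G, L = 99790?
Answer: 1131446144121315/44831054138 ≈ 25238.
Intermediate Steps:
F(G) = G**2 (F(G) = G*G = G**2)
o = -213529/44831054138 (o = 1/(1/(-313319 + 99790) - 209953) = 1/(1/(-213529) - 209953) = 1/(-1/213529 - 209953) = 1/(-44831054138/213529) = -213529/44831054138 ≈ -4.7630e-6)
(o + s(542)) + F(158) = (-213529/44831054138 + 274) + 158**2 = 12283708620283/44831054138 + 24964 = 1131446144121315/44831054138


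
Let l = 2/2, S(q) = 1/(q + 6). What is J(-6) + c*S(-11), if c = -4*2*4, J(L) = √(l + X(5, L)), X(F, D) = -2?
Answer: 32/5 + I ≈ 6.4 + 1.0*I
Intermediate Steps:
S(q) = 1/(6 + q)
l = 1 (l = 2*(½) = 1)
J(L) = I (J(L) = √(1 - 2) = √(-1) = I)
c = -32 (c = -8*4 = -32)
J(-6) + c*S(-11) = I - 32/(6 - 11) = I - 32/(-5) = I - 32*(-⅕) = I + 32/5 = 32/5 + I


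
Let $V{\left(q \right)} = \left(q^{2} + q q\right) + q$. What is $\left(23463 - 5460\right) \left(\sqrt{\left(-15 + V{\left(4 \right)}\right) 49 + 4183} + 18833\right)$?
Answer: $339050499 + 36006 \sqrt{1303} \approx 3.4035 \cdot 10^{8}$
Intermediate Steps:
$V{\left(q \right)} = q + 2 q^{2}$ ($V{\left(q \right)} = \left(q^{2} + q^{2}\right) + q = 2 q^{2} + q = q + 2 q^{2}$)
$\left(23463 - 5460\right) \left(\sqrt{\left(-15 + V{\left(4 \right)}\right) 49 + 4183} + 18833\right) = \left(23463 - 5460\right) \left(\sqrt{\left(-15 + 4 \left(1 + 2 \cdot 4\right)\right) 49 + 4183} + 18833\right) = 18003 \left(\sqrt{\left(-15 + 4 \left(1 + 8\right)\right) 49 + 4183} + 18833\right) = 18003 \left(\sqrt{\left(-15 + 4 \cdot 9\right) 49 + 4183} + 18833\right) = 18003 \left(\sqrt{\left(-15 + 36\right) 49 + 4183} + 18833\right) = 18003 \left(\sqrt{21 \cdot 49 + 4183} + 18833\right) = 18003 \left(\sqrt{1029 + 4183} + 18833\right) = 18003 \left(\sqrt{5212} + 18833\right) = 18003 \left(2 \sqrt{1303} + 18833\right) = 18003 \left(18833 + 2 \sqrt{1303}\right) = 339050499 + 36006 \sqrt{1303}$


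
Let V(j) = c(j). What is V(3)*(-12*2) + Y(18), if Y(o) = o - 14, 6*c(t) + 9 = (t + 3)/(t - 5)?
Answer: 52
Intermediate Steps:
c(t) = -3/2 + (3 + t)/(6*(-5 + t)) (c(t) = -3/2 + ((t + 3)/(t - 5))/6 = -3/2 + ((3 + t)/(-5 + t))/6 = -3/2 + (3 + t)/(6*(-5 + t)))
Y(o) = -14 + o
V(j) = 4*(6 - j)/(3*(-5 + j))
V(3)*(-12*2) + Y(18) = (4*(6 - 1*3)/(3*(-5 + 3)))*(-12*2) + (-14 + 18) = ((4/3)*(6 - 3)/(-2))*(-24) + 4 = ((4/3)*(-½)*3)*(-24) + 4 = -2*(-24) + 4 = 48 + 4 = 52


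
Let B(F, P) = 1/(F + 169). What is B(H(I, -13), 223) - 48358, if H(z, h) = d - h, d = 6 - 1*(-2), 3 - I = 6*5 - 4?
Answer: -9188019/190 ≈ -48358.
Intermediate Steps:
I = -23 (I = 3 - (6*5 - 4) = 3 - (30 - 4) = 3 - 1*26 = 3 - 26 = -23)
d = 8 (d = 6 + 2 = 8)
H(z, h) = 8 - h
B(F, P) = 1/(169 + F)
B(H(I, -13), 223) - 48358 = 1/(169 + (8 - 1*(-13))) - 48358 = 1/(169 + (8 + 13)) - 48358 = 1/(169 + 21) - 48358 = 1/190 - 48358 = -9188019/190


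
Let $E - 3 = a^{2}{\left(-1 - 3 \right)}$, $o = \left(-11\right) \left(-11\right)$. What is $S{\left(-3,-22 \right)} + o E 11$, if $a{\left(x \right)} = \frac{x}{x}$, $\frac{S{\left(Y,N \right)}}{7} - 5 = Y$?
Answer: $5338$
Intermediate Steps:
$S{\left(Y,N \right)} = 35 + 7 Y$
$a{\left(x \right)} = 1$
$o = 121$
$E = 4$ ($E = 3 + 1^{2} = 3 + 1 = 4$)
$S{\left(-3,-22 \right)} + o E 11 = \left(35 + 7 \left(-3\right)\right) + 121 \cdot 4 \cdot 11 = \left(35 - 21\right) + 121 \cdot 44 = 14 + 5324 = 5338$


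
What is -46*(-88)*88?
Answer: 356224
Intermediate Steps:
-46*(-88)*88 = 4048*88 = 356224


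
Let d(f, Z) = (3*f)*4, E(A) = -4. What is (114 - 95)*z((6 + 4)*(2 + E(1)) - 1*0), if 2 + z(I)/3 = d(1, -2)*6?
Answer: 3990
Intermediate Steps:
d(f, Z) = 12*f
z(I) = 210 (z(I) = -6 + 3*((12*1)*6) = -6 + 3*(12*6) = -6 + 3*72 = -6 + 216 = 210)
(114 - 95)*z((6 + 4)*(2 + E(1)) - 1*0) = (114 - 95)*210 = 19*210 = 3990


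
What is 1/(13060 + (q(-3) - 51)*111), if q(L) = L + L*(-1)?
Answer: 1/7399 ≈ 0.00013515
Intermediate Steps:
q(L) = 0 (q(L) = L - L = 0)
1/(13060 + (q(-3) - 51)*111) = 1/(13060 + (0 - 51)*111) = 1/(13060 - 51*111) = 1/(13060 - 5661) = 1/7399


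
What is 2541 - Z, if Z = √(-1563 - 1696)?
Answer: 2541 - I*√3259 ≈ 2541.0 - 57.088*I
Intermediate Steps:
Z = I*√3259 (Z = √(-3259) = I*√3259 ≈ 57.088*I)
2541 - Z = 2541 - I*√3259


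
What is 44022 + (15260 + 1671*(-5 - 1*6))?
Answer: 40901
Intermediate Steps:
44022 + (15260 + 1671*(-5 - 1*6)) = 44022 + (15260 + 1671*(-5 - 6)) = 44022 + (15260 + 1671*(-11)) = 44022 + (15260 - 18381) = 44022 - 3121 = 40901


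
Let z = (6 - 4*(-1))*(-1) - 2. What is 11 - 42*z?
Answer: 515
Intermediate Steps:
z = -12 (z = (6 + 4)*(-1) - 2 = 10*(-1) - 2 = -10 - 2 = -12)
11 - 42*z = 11 - 42*(-12) = 11 + 504 = 515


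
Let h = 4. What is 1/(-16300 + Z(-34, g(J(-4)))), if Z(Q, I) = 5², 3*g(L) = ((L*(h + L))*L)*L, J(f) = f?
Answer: -1/16275 ≈ -6.1444e-5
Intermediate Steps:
g(L) = L³*(4 + L)/3 (g(L) = (((L*(4 + L))*L)*L)/3 = ((L²*(4 + L))*L)/3 = (L³*(4 + L))/3 = L³*(4 + L)/3)
Z(Q, I) = 25
1/(-16300 + Z(-34, g(J(-4)))) = 1/(-16300 + 25) = 1/(-16275) = -1/16275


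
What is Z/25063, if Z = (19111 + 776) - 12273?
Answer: 7614/25063 ≈ 0.30379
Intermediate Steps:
Z = 7614 (Z = 19887 - 12273 = 7614)
Z/25063 = 7614/25063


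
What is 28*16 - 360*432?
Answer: -155072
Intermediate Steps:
28*16 - 360*432 = 448 - 155520 = -155072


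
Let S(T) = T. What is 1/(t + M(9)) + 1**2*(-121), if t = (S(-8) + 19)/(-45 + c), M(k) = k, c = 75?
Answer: -33971/281 ≈ -120.89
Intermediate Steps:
t = 11/30 (t = (-8 + 19)/(-45 + 75) = 11/30 ≈ 0.36667)
1/(t + M(9)) + 1**2*(-121) = 1/(11/30 + 9) + 1**2*(-121) = 1/(281/30) + 1*(-121) = 30/281 - 121 = -33971/281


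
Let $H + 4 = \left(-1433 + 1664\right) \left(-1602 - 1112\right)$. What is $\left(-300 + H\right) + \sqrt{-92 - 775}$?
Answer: $-627238 + 17 i \sqrt{3} \approx -6.2724 \cdot 10^{5} + 29.445 i$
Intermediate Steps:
$H = -626938$ ($H = -4 + \left(-1433 + 1664\right) \left(-1602 - 1112\right) = -4 + 231 \left(-2714\right) = -4 - 626934 = -626938$)
$\left(-300 + H\right) + \sqrt{-92 - 775} = \left(-300 - 626938\right) + \sqrt{-92 - 775} = -627238 + \sqrt{-867} = -627238 + 17 i \sqrt{3}$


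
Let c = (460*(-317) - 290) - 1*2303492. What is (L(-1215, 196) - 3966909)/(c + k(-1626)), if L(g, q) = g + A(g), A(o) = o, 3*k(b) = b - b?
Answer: 1323113/816534 ≈ 1.6204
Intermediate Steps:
k(b) = 0 (k(b) = (b - b)/3 = (⅓)*0 = 0)
L(g, q) = 2*g (L(g, q) = g + g = 2*g)
c = -2449602 (c = (-145820 - 290) - 2303492 = -146110 - 2303492 = -2449602)
(L(-1215, 196) - 3966909)/(c + k(-1626)) = (2*(-1215) - 3966909)/(-2449602 + 0) = (-2430 - 3966909)/(-2449602) = -3969339*(-1/2449602) = 1323113/816534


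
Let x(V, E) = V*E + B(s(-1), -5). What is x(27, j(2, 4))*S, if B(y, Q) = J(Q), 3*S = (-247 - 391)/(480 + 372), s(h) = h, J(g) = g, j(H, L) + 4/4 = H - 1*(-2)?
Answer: -12122/639 ≈ -18.970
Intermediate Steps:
j(H, L) = 1 + H (j(H, L) = -1 + (H - 1*(-2)) = -1 + (H + 2) = -1 + (2 + H) = 1 + H)
S = -319/1278 (S = ((-247 - 391)/(480 + 372))/3 = (-638/852)/3 = (-638*1/852)/3 = (⅓)*(-319/426) = -319/1278 ≈ -0.24961)
B(y, Q) = Q
x(V, E) = -5 + E*V (x(V, E) = V*E - 5 = E*V - 5 = -5 + E*V)
x(27, j(2, 4))*S = (-5 + (1 + 2)*27)*(-319/1278) = (-5 + 3*27)*(-319/1278) = (-5 + 81)*(-319/1278) = 76*(-319/1278) = -12122/639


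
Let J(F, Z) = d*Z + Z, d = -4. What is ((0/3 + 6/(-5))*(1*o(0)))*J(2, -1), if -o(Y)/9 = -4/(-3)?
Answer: 216/5 ≈ 43.200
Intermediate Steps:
o(Y) = -12 (o(Y) = -(-36)/(-3) = -(-36)*(-1)/3 = -9*4/3 = -12)
J(F, Z) = -3*Z (J(F, Z) = -4*Z + Z = -3*Z)
((0/3 + 6/(-5))*(1*o(0)))*J(2, -1) = ((0/3 + 6/(-5))*(1*(-12)))*(-3*(-1)) = ((0*(⅓) + 6*(-⅕))*(-12))*3 = ((0 - 6/5)*(-12))*3 = -6/5*(-12)*3 = (72/5)*3 = 216/5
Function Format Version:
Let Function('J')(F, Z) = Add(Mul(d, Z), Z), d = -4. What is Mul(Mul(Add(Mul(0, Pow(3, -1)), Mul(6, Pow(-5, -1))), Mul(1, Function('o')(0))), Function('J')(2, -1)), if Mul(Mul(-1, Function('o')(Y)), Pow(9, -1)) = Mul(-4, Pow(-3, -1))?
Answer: Rational(216, 5) ≈ 43.200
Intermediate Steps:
Function('o')(Y) = -12 (Function('o')(Y) = Mul(-9, Mul(-4, Pow(-3, -1))) = Mul(-9, Mul(-4, Rational(-1, 3))) = Mul(-9, Rational(4, 3)) = -12)
Function('J')(F, Z) = Mul(-3, Z) (Function('J')(F, Z) = Add(Mul(-4, Z), Z) = Mul(-3, Z))
Mul(Mul(Add(Mul(0, Pow(3, -1)), Mul(6, Pow(-5, -1))), Mul(1, Function('o')(0))), Function('J')(2, -1)) = Mul(Mul(Add(Mul(0, Pow(3, -1)), Mul(6, Pow(-5, -1))), Mul(1, -12)), Mul(-3, -1)) = Mul(Mul(Add(Mul(0, Rational(1, 3)), Mul(6, Rational(-1, 5))), -12), 3) = Mul(Mul(Add(0, Rational(-6, 5)), -12), 3) = Mul(Mul(Rational(-6, 5), -12), 3) = Mul(Rational(72, 5), 3) = Rational(216, 5)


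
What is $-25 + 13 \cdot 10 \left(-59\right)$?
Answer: $-7695$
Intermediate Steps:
$-25 + 13 \cdot 10 \left(-59\right) = -25 + 130 \left(-59\right) = -25 - 7670 = -7695$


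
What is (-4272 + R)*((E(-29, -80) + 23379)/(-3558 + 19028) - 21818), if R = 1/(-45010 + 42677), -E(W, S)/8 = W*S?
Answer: 3363915491038857/36091510 ≈ 9.3205e+7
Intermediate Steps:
E(W, S) = -8*S*W (E(W, S) = -8*W*S = -8*S*W)
R = -1/2333 (R = 1/(-2333) = -1/2333 ≈ -0.00042863)
(-4272 + R)*((E(-29, -80) + 23379)/(-3558 + 19028) - 21818) = (-4272 - 1/2333)*((-8*(-80)*(-29) + 23379)/(-3558 + 19028) - 21818) = -9966577*((-18560 + 23379)/15470 - 21818)/2333 = -9966577*(4819*(1/15470) - 21818)/2333 = -9966577*(4819/15470 - 21818)/2333 = -9966577/2333*(-337519641/15470) = 3363915491038857/36091510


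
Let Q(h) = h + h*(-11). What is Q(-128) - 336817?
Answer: -335537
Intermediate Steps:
Q(h) = -10*h (Q(h) = h - 11*h = -10*h)
Q(-128) - 336817 = -10*(-128) - 336817 = 1280 - 336817 = -335537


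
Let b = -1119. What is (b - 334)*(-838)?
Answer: 1217614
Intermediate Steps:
(b - 334)*(-838) = (-1119 - 334)*(-838) = -1453*(-838) = 1217614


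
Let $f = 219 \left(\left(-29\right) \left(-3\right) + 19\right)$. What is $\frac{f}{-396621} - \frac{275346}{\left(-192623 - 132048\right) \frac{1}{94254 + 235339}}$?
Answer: $\frac{11998062246826648}{42923778897} \approx 2.7952 \cdot 10^{5}$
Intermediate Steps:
$f = 23214$ ($f = 219 \left(87 + 19\right) = 219 \cdot 106 = 23214$)
$\frac{f}{-396621} - \frac{275346}{\left(-192623 - 132048\right) \frac{1}{94254 + 235339}} = \frac{23214}{-396621} - \frac{275346}{\left(-192623 - 132048\right) \frac{1}{94254 + 235339}} = 23214 \left(- \frac{1}{396621}\right) - \frac{275346}{\left(-324671\right) \frac{1}{329593}} = - \frac{7738}{132207} - \frac{275346}{\left(-324671\right) \frac{1}{329593}} = - \frac{7738}{132207} - \frac{275346}{- \frac{324671}{329593}} = - \frac{7738}{132207} - - \frac{90752114178}{324671} = - \frac{7738}{132207} + \frac{90752114178}{324671} = \frac{11998062246826648}{42923778897}$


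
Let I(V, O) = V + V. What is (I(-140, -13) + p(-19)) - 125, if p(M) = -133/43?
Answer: -17548/43 ≈ -408.09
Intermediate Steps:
I(V, O) = 2*V
p(M) = -133/43 (p(M) = -133*1/43 = -133/43)
(I(-140, -13) + p(-19)) - 125 = (2*(-140) - 133/43) - 125 = (-280 - 133/43) - 125 = -12173/43 - 125 = -17548/43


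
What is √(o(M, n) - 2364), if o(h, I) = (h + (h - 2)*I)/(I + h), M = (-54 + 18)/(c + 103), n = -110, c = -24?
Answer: 4*I*√2815439537/4363 ≈ 48.646*I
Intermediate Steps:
M = -36/79 (M = (-54 + 18)/(-24 + 103) = -36/79 ≈ -0.45570)
o(h, I) = (h + I*(-2 + h))/(I + h) (o(h, I) = (h + (-2 + h)*I)/(I + h) = (h + I*(-2 + h))/(I + h))
√(o(M, n) - 2364) = √((-36/79 - 2*(-110) - 110*(-36/79))/(-110 - 36/79) - 2364) = √((-36/79 + 220 + 3960/79)/(-8726/79) - 2364) = √(-79/8726*21304/79 - 2364) = √(-10652/4363 - 2364) = √(-10324784/4363) = 4*I*√2815439537/4363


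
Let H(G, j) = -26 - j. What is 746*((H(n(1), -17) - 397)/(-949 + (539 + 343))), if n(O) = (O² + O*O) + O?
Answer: 302876/67 ≈ 4520.5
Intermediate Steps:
n(O) = O + 2*O² (n(O) = (O² + O²) + O = 2*O² + O = O + 2*O²)
746*((H(n(1), -17) - 397)/(-949 + (539 + 343))) = 746*(((-26 - 1*(-17)) - 397)/(-949 + (539 + 343))) = 746*(((-26 + 17) - 397)/(-949 + 882)) = 746*((-9 - 397)/(-67)) = 746*(-406*(-1/67)) = 746*(406/67) = 302876/67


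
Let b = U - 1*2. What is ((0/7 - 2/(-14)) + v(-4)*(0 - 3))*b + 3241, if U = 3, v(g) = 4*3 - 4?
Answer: 22520/7 ≈ 3217.1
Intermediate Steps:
v(g) = 8 (v(g) = 12 - 4 = 8)
b = 1 (b = 3 - 1*2 = 3 - 2 = 1)
((0/7 - 2/(-14)) + v(-4)*(0 - 3))*b + 3241 = ((0/7 - 2/(-14)) + 8*(0 - 3))*1 + 3241 = ((0*(⅐) - 2*(-1/14)) + 8*(-3))*1 + 3241 = ((0 + ⅐) - 24)*1 + 3241 = (⅐ - 24)*1 + 3241 = -167/7*1 + 3241 = -167/7 + 3241 = 22520/7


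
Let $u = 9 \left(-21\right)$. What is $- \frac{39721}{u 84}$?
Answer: $\frac{39721}{15876} \approx 2.502$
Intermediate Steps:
$u = -189$
$- \frac{39721}{u 84} = - \frac{39721}{\left(-189\right) 84} = - \frac{39721}{-15876} = \left(-39721\right) \left(- \frac{1}{15876}\right) = \frac{39721}{15876}$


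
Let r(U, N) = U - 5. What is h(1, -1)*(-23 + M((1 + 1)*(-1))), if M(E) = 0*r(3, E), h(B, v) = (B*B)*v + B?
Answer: 0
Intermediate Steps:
h(B, v) = B + v*B**2 (h(B, v) = B**2*v + B = v*B**2 + B = B + v*B**2)
r(U, N) = -5 + U
M(E) = 0 (M(E) = 0*(-5 + 3) = 0*(-2) = 0)
h(1, -1)*(-23 + M((1 + 1)*(-1))) = (1*(1 + 1*(-1)))*(-23 + 0) = (1*(1 - 1))*(-23) = (1*0)*(-23) = 0*(-23) = 0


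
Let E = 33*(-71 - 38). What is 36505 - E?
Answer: 40102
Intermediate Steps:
E = -3597 (E = 33*(-109) = -3597)
36505 - E = 36505 - 1*(-3597) = 36505 + 3597 = 40102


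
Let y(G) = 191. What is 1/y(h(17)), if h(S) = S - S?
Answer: 1/191 ≈ 0.0052356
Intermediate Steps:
h(S) = 0
1/y(h(17)) = 1/191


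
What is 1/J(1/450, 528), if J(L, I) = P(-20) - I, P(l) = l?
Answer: -1/548 ≈ -0.0018248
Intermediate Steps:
J(L, I) = -20 - I
1/J(1/450, 528) = 1/(-20 - 1*528) = 1/(-20 - 528) = 1/(-548) = -1/548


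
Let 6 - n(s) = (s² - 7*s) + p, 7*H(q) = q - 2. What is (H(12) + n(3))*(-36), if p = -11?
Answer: -7668/7 ≈ -1095.4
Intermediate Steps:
H(q) = -2/7 + q/7 (H(q) = (q - 2)/7 = (-2 + q)/7 = -2/7 + q/7)
n(s) = 17 - s² + 7*s (n(s) = 6 - ((s² - 7*s) - 11) = 6 - (-11 + s² - 7*s) = 6 + (11 - s² + 7*s) = 17 - s² + 7*s)
(H(12) + n(3))*(-36) = ((-2/7 + (⅐)*12) + (17 - 1*3² + 7*3))*(-36) = ((-2/7 + 12/7) + (17 - 1*9 + 21))*(-36) = (10/7 + (17 - 9 + 21))*(-36) = (10/7 + 29)*(-36) = (213/7)*(-36) = -7668/7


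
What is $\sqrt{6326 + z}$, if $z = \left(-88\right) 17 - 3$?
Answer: $\sqrt{4827} \approx 69.477$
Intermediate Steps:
$z = -1499$ ($z = -1496 - 3 = -1499$)
$\sqrt{6326 + z} = \sqrt{6326 - 1499} = \sqrt{4827}$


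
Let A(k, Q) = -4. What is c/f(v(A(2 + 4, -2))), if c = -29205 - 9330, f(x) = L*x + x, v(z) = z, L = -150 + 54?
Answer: -7707/76 ≈ -101.41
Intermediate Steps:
L = -96
f(x) = -95*x (f(x) = -96*x + x = -95*x)
c = -38535
c/f(v(A(2 + 4, -2))) = -38535/((-95*(-4))) = -38535/380 = -38535*1/380 = -7707/76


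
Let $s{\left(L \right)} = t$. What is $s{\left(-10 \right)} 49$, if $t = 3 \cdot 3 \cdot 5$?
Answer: $2205$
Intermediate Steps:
$t = 45$ ($t = 9 \cdot 5 = 45$)
$s{\left(L \right)} = 45$
$s{\left(-10 \right)} 49 = 45 \cdot 49 = 2205$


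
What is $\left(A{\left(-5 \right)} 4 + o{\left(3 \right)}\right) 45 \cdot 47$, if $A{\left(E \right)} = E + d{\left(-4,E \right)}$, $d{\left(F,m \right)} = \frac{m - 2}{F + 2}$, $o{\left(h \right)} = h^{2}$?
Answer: $6345$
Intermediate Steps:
$d{\left(F,m \right)} = \frac{-2 + m}{2 + F}$
$A{\left(E \right)} = 1 + \frac{E}{2}$ ($A{\left(E \right)} = E + \frac{-2 + E}{2 - 4} = E + \frac{-2 + E}{-2} = E - \frac{-2 + E}{2} = E - \left(-1 + \frac{E}{2}\right) = 1 + \frac{E}{2}$)
$\left(A{\left(-5 \right)} 4 + o{\left(3 \right)}\right) 45 \cdot 47 = \left(\left(1 + \frac{1}{2} \left(-5\right)\right) 4 + 3^{2}\right) 45 \cdot 47 = \left(\left(1 - \frac{5}{2}\right) 4 + 9\right) 45 \cdot 47 = \left(\left(- \frac{3}{2}\right) 4 + 9\right) 45 \cdot 47 = \left(-6 + 9\right) 45 \cdot 47 = 3 \cdot 45 \cdot 47 = 135 \cdot 47 = 6345$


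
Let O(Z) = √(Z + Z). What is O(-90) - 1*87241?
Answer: -87241 + 6*I*√5 ≈ -87241.0 + 13.416*I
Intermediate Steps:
O(Z) = √2*√Z (O(Z) = √(2*Z) = √2*√Z)
O(-90) - 1*87241 = √2*√(-90) - 1*87241 = √2*(3*I*√10) - 87241 = 6*I*√5 - 87241 = -87241 + 6*I*√5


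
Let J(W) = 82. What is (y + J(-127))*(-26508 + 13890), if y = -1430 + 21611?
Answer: -255678534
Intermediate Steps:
y = 20181
(y + J(-127))*(-26508 + 13890) = (20181 + 82)*(-26508 + 13890) = 20263*(-12618) = -255678534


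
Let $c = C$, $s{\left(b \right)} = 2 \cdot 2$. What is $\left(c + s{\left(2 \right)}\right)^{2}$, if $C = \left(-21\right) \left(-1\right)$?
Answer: $625$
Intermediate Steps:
$s{\left(b \right)} = 4$
$C = 21$
$c = 21$
$\left(c + s{\left(2 \right)}\right)^{2} = \left(21 + 4\right)^{2} = 25^{2} = 625$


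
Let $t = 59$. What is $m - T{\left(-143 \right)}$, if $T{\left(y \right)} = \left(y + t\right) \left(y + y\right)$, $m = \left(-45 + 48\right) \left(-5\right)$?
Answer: $-24039$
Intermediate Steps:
$m = -15$ ($m = 3 \left(-5\right) = -15$)
$T{\left(y \right)} = 2 y \left(59 + y\right)$ ($T{\left(y \right)} = \left(y + 59\right) \left(y + y\right) = \left(59 + y\right) 2 y = 2 y \left(59 + y\right)$)
$m - T{\left(-143 \right)} = -15 - 2 \left(-143\right) \left(59 - 143\right) = -15 - 2 \left(-143\right) \left(-84\right) = -15 - 24024 = -24039$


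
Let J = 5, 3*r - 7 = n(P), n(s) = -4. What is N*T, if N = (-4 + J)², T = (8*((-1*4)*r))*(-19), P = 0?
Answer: 608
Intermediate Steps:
r = 1 (r = 7/3 + (⅓)*(-4) = 7/3 - 4/3 = 1)
T = 608 (T = (8*(-1*4*1))*(-19) = (8*(-4*1))*(-19) = (8*(-4))*(-19) = -32*(-19) = 608)
N = 1 (N = (-4 + 5)² = 1² = 1)
N*T = 1*608 = 608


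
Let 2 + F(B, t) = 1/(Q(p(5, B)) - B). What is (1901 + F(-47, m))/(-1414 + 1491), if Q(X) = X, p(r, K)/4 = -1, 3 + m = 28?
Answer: 81658/3311 ≈ 24.663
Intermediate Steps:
m = 25 (m = -3 + 28 = 25)
p(r, K) = -4 (p(r, K) = 4*(-1) = -4)
F(B, t) = -2 + 1/(-4 - B)
(1901 + F(-47, m))/(-1414 + 1491) = (1901 + (-9 - 2*(-47))/(4 - 47))/(-1414 + 1491) = (1901 + (-9 + 94)/(-43))/77 = (1901 - 1/43*85)*(1/77) = (1901 - 85/43)*(1/77) = (81658/43)*(1/77) = 81658/3311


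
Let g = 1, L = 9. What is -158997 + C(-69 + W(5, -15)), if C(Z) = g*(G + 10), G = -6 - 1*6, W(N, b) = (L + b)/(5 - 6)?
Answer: -158999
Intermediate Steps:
W(N, b) = -9 - b (W(N, b) = (9 + b)/(5 - 6) = (9 + b)/(-1) = (9 + b)*(-1) = -9 - b)
G = -12 (G = -6 - 6 = -12)
C(Z) = -2 (C(Z) = 1*(-12 + 10) = 1*(-2) = -2)
-158997 + C(-69 + W(5, -15)) = -158997 - 2 = -158999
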